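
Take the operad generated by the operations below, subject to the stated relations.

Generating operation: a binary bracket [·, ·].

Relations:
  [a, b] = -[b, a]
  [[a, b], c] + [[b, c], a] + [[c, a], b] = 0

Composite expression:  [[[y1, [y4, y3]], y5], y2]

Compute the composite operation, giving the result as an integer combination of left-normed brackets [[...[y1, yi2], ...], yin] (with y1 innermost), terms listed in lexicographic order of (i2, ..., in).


-[[[[y1, y3], y4], y5], y2] + [[[[y1, y4], y3], y5], y2]

Expand each bracket as ab - ba; the y1-initial words give the coefficients.
Composite bracket: [[[y1, [y4, y3]], y5], y2]
Expanding via [a, b] = ab - ba: 16 signed words (2^4 = 16).
Collect the words opening with y1:
  from y1y3y4y5y2, sign -1: term -[[[[y1, y3], y4], y5], y2]
  from y1y4y3y5y2, sign +1: term +[[[[y1, y4], y3], y5], y2]


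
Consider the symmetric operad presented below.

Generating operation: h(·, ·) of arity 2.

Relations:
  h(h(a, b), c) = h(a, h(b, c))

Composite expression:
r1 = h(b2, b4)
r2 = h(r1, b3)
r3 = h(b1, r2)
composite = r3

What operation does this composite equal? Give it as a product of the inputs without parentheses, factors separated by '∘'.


Every regrouping of h is equal, so read the b-inputs in written order.
h(b2, b4) unparenthesizes to b2 ∘ b4
h(h(b2, b4), b3) unparenthesizes to b2 ∘ b4 ∘ b3
h(b1, h(h(b2, b4), b3)) unparenthesizes to b1 ∘ b2 ∘ b4 ∘ b3

b1 ∘ b2 ∘ b4 ∘ b3


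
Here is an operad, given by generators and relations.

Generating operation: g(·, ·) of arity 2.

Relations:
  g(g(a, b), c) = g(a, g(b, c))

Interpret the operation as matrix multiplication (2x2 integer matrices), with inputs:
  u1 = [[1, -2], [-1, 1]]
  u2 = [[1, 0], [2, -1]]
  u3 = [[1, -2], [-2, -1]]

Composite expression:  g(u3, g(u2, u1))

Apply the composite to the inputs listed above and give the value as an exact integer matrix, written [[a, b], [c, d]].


[[-5, 8], [-5, 9]]

g(u2, u1) = [[1, -2], [3, -5]]
g(u3, g(u2, u1)) = [[-5, 8], [-5, 9]]


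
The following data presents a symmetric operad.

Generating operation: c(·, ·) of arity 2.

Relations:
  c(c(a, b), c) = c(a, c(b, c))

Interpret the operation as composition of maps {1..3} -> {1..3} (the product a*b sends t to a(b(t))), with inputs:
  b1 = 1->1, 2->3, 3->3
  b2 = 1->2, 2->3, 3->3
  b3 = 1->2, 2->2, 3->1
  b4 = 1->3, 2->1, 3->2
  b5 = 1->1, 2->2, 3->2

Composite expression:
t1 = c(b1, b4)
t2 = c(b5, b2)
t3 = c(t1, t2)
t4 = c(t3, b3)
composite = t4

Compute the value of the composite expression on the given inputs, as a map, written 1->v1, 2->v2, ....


c(b1, b4) = 1->3, 2->1, 3->3
c(b5, b2) = 1->2, 2->2, 3->2
c(c(b1, b4), c(b5, b2)) = 1->1, 2->1, 3->1
c(c(c(b1, b4), c(b5, b2)), b3) = 1->1, 2->1, 3->1

1->1, 2->1, 3->1


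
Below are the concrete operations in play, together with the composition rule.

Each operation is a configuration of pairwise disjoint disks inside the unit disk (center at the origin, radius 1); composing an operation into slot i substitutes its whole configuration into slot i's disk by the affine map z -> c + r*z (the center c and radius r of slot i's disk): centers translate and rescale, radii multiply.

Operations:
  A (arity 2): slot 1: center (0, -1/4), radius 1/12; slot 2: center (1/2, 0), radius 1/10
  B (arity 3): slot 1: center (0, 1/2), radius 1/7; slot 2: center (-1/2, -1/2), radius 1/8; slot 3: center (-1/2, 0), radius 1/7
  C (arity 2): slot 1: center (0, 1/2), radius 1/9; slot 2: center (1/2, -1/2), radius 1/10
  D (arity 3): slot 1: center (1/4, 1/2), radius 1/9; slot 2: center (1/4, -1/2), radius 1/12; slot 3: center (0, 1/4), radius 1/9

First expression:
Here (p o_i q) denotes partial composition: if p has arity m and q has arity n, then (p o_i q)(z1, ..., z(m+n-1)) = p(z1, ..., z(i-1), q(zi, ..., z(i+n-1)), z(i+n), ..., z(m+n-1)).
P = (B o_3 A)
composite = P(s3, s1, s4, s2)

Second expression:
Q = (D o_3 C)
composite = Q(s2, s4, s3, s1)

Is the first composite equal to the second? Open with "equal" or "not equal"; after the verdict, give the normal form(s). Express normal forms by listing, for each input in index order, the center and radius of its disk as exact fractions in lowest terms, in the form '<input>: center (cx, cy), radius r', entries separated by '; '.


not equal — first s1: center (-1/2, -1/2), radius 1/8; s2: center (-3/7, 0), radius 1/70; s3: center (0, 1/2), radius 1/7; s4: center (-1/2, -1/28), radius 1/84, second s1: center (1/18, 7/36), radius 1/90; s2: center (1/4, 1/2), radius 1/9; s3: center (0, 11/36), radius 1/81; s4: center (1/4, -1/2), radius 1/12

The first expression, normalized: s1: center (-1/2, -1/2), radius 1/8; s2: center (-3/7, 0), radius 1/70; s3: center (0, 1/2), radius 1/7; s4: center (-1/2, -1/28), radius 1/84
The second expression, normalized: s1: center (1/18, 7/36), radius 1/90; s2: center (1/4, 1/2), radius 1/9; s3: center (0, 11/36), radius 1/81; s4: center (1/4, -1/2), radius 1/12
The forms do not match — not equal.


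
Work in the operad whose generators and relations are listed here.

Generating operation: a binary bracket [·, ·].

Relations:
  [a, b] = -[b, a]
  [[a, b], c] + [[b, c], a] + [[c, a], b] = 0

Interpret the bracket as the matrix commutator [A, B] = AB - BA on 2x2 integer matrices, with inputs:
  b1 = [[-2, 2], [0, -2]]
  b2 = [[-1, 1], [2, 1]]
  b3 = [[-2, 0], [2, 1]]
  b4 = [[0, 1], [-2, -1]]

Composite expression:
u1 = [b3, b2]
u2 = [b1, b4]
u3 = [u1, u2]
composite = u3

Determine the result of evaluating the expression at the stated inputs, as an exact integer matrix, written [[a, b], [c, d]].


[[4, -16], [-16, -4]]

[b3, b2] = [[-2, -3], [2, 2]]
[b1, b4] = [[-4, -2], [0, 4]]
[[b3, b2], [b1, b4]] = [[4, -16], [-16, -4]]


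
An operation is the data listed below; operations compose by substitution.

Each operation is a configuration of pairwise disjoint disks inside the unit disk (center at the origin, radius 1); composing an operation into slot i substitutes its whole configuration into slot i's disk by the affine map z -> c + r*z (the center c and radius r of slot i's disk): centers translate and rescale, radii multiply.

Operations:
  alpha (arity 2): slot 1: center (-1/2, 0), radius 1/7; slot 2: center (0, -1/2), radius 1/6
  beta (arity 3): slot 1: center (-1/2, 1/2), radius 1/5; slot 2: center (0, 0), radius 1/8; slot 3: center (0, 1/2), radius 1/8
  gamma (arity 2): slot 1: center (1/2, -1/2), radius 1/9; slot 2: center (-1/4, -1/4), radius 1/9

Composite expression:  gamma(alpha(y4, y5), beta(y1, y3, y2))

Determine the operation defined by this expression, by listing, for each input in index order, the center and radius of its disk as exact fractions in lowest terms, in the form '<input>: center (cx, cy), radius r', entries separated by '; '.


Each y-disk chains the slot maps above it in gamma; radii multiply.
input y4: applying the 2 nested substitutions gives center (4/9, -1/2), radius 1/63
input y5: applying the 2 nested substitutions gives center (1/2, -5/9), radius 1/54
input y1: applying the 2 nested substitutions gives center (-11/36, -7/36), radius 1/45
input y3: applying the 2 nested substitutions gives center (-1/4, -1/4), radius 1/72
input y2: applying the 2 nested substitutions gives center (-1/4, -7/36), radius 1/72

y1: center (-11/36, -7/36), radius 1/45; y2: center (-1/4, -7/36), radius 1/72; y3: center (-1/4, -1/4), radius 1/72; y4: center (4/9, -1/2), radius 1/63; y5: center (1/2, -5/9), radius 1/54


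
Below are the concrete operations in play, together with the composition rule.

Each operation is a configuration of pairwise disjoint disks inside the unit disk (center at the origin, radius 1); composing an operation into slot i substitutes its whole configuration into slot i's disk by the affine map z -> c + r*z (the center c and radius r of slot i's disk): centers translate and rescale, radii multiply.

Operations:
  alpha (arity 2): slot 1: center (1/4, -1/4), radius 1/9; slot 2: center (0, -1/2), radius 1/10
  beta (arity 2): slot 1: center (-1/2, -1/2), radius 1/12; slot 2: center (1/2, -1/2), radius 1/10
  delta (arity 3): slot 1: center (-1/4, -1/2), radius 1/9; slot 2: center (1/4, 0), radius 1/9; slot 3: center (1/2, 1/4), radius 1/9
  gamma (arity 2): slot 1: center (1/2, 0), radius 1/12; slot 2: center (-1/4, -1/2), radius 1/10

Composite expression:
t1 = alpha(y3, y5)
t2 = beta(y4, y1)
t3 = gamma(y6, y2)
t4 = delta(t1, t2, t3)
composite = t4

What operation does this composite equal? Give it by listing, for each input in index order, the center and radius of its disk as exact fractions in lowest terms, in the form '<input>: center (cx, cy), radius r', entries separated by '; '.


y1: center (11/36, -1/18), radius 1/90; y2: center (17/36, 7/36), radius 1/90; y3: center (-2/9, -19/36), radius 1/81; y4: center (7/36, -1/18), radius 1/108; y5: center (-1/4, -5/9), radius 1/90; y6: center (5/9, 1/4), radius 1/108

Nesting under delta composes maps z -> c + r*z down each y-path.
input y3: composing its 2 substitution steps yields center (-2/9, -19/36), radius 1/81
input y5: composing its 2 substitution steps yields center (-1/4, -5/9), radius 1/90
input y4: composing its 2 substitution steps yields center (7/36, -1/18), radius 1/108
input y1: composing its 2 substitution steps yields center (11/36, -1/18), radius 1/90
input y6: composing its 2 substitution steps yields center (5/9, 1/4), radius 1/108
input y2: composing its 2 substitution steps yields center (17/36, 7/36), radius 1/90


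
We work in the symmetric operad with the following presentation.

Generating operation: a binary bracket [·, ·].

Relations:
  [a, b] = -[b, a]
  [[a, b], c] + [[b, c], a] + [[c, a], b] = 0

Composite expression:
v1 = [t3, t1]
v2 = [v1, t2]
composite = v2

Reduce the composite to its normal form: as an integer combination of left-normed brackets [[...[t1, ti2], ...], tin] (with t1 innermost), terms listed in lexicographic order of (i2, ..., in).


Skip Jacobi rewriting: expand, keep t1-initial words, read off terms.
Composite bracket: [[t3, t1], t2]
Full expansion: 4 signed words from ab - ba (2^2 = 4).
Keep just the words that open with t1:
  word t1t3t2 has sign -1, contributing -[[t1, t3], t2]

-[[t1, t3], t2]


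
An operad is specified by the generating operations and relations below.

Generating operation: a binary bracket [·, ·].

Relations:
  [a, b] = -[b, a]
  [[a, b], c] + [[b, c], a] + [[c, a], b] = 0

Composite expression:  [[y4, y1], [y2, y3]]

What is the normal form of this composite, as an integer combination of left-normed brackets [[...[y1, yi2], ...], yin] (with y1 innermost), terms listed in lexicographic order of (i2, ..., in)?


Antisymmetry and Jacobi reduce to y1-anchored left-normed brackets.
Composite bracket: [[y4, y1], [y2, y3]]
Under [a, b] = ab - ba we get 8 signed associative words (2^3 = 8).
The y1-initial words carry the normal form:
  y1y4y2y3 (sign -1) contributes -[[[y1, y4], y2], y3]
  y1y4y3y2 (sign +1) contributes +[[[y1, y4], y3], y2]

-[[[y1, y4], y2], y3] + [[[y1, y4], y3], y2]


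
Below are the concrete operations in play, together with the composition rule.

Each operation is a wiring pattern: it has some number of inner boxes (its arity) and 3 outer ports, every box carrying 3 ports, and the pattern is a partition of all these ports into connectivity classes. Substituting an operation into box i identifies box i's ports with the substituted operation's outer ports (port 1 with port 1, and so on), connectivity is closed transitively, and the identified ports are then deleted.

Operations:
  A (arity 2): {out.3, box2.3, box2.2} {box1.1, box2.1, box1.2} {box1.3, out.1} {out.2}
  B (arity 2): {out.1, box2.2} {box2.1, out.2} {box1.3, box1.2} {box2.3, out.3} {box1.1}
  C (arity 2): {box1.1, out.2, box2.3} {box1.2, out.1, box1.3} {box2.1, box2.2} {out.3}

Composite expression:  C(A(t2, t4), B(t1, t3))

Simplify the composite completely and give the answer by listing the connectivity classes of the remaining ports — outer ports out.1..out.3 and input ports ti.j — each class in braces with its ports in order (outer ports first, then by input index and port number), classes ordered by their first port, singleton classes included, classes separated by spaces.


{out.1, t4.2, t4.3} {out.2, t2.3, t3.3} {out.3} {t1.1} {t1.2, t1.3} {t2.1, t2.2, t4.1} {t3.1, t3.2}


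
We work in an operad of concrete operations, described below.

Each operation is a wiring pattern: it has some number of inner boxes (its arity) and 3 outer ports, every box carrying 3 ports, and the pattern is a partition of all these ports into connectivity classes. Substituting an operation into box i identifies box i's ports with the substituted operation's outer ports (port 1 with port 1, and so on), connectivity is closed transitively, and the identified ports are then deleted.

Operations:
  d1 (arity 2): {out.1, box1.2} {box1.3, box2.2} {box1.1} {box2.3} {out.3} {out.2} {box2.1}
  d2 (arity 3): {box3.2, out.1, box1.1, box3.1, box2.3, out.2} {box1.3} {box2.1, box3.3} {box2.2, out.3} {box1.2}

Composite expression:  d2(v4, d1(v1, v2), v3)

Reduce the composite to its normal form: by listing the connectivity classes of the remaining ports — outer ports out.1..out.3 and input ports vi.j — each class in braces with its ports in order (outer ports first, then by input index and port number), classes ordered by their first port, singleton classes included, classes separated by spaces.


{out.1, out.2, v3.1, v3.2, v4.1} {out.3} {v1.1} {v1.2, v3.3} {v1.3, v2.2} {v2.1} {v2.3} {v4.2} {v4.3}

After gluing at d2, chains via deleted ports link the v-ports.
the subtree at d1 composes to {out.1, v1.2} {out.2} {out.3} {v1.1} {v1.3, v2.2} {v2.1} {v2.3} on (v1, v2); out.j = own outer ports
the subtree at d2 composes to {out.1, out.2, v3.1, v3.2, v4.1} {out.3} {v1.1} {v1.2, v3.3} {v1.3, v2.2} {v2.1} {v2.3} {v4.2} {v4.3} on (v4, v1, v2, v3); out.j = own outer ports


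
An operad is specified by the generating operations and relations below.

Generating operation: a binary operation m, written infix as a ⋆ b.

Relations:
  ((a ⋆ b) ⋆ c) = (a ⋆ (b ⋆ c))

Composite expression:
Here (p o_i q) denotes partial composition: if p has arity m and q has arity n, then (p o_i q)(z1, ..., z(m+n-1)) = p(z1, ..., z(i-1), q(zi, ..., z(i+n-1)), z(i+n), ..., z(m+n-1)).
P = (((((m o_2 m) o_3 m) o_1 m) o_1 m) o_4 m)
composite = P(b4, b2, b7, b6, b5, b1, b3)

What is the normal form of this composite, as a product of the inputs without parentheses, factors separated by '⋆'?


b4 ⋆ b2 ⋆ b7 ⋆ b6 ⋆ b5 ⋆ b1 ⋆ b3

All parenthesizations of m agree; list the b-inputs left to right.
(b4 ⋆ b2) spells out as b4 ⋆ b2
((b4 ⋆ b2) ⋆ b7) spells out as b4 ⋆ b2 ⋆ b7
(b6 ⋆ b5) spells out as b6 ⋆ b5
(b1 ⋆ b3) spells out as b1 ⋆ b3
((b6 ⋆ b5) ⋆ (b1 ⋆ b3)) spells out as b6 ⋆ b5 ⋆ b1 ⋆ b3
(((b4 ⋆ b2) ⋆ b7) ⋆ ((b6 ⋆ b5) ⋆ (b1 ⋆ b3))) spells out as b4 ⋆ b2 ⋆ b7 ⋆ b6 ⋆ b5 ⋆ b1 ⋆ b3


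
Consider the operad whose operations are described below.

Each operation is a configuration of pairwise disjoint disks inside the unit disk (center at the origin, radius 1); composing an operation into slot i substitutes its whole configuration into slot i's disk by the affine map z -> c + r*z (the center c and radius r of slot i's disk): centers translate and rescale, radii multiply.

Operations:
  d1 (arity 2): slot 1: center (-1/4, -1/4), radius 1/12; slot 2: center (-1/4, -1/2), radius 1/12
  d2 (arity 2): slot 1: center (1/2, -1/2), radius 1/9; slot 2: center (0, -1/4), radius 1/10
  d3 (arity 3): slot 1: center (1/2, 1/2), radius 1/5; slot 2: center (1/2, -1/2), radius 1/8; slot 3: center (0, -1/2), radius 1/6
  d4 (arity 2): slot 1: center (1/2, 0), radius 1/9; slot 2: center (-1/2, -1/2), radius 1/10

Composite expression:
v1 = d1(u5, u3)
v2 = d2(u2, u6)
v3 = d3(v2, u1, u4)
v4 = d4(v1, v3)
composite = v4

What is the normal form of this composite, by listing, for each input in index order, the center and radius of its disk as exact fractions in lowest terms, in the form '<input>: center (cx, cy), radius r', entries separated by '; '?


u1: center (-9/20, -11/20), radius 1/80; u2: center (-11/25, -23/50), radius 1/450; u3: center (17/36, -1/18), radius 1/108; u4: center (-1/2, -11/20), radius 1/60; u5: center (17/36, -1/36), radius 1/108; u6: center (-9/20, -91/200), radius 1/500

Follow each u-input down from d4: c' goes to c + r*c', radius to r*r'.
for u5, the 2-step affine chain lands on center (17/36, -1/36), radius 1/108
for u3, the 2-step affine chain lands on center (17/36, -1/18), radius 1/108
for u2, the 3-step affine chain lands on center (-11/25, -23/50), radius 1/450
for u6, the 3-step affine chain lands on center (-9/20, -91/200), radius 1/500
for u1, the 2-step affine chain lands on center (-9/20, -11/20), radius 1/80
for u4, the 2-step affine chain lands on center (-1/2, -11/20), radius 1/60


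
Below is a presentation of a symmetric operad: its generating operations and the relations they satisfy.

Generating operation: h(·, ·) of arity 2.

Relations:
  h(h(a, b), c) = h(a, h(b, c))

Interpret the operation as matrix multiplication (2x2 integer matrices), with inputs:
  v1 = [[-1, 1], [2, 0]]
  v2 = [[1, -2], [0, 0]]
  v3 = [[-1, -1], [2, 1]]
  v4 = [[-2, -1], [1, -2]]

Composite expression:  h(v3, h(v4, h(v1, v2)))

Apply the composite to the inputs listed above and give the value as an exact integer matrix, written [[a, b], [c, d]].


[[5, -10], [-5, 10]]

h(v1, v2) = [[-1, 2], [2, -4]]
h(v4, h(v1, v2)) = [[0, 0], [-5, 10]]
h(v3, h(v4, h(v1, v2))) = [[5, -10], [-5, 10]]


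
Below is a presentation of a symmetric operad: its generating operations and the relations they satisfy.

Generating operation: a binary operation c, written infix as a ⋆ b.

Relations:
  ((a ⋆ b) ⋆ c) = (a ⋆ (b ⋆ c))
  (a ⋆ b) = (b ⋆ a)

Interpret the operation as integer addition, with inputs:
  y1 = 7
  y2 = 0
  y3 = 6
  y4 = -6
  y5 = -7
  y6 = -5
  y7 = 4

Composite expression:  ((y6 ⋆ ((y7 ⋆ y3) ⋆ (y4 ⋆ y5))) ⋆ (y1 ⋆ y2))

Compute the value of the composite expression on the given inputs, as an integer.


(y7 ⋆ y3) = 10
(y4 ⋆ y5) = -13
((y7 ⋆ y3) ⋆ (y4 ⋆ y5)) = -3
(y6 ⋆ ((y7 ⋆ y3) ⋆ (y4 ⋆ y5))) = -8
(y1 ⋆ y2) = 7
((y6 ⋆ ((y7 ⋆ y3) ⋆ (y4 ⋆ y5))) ⋆ (y1 ⋆ y2)) = -1

-1


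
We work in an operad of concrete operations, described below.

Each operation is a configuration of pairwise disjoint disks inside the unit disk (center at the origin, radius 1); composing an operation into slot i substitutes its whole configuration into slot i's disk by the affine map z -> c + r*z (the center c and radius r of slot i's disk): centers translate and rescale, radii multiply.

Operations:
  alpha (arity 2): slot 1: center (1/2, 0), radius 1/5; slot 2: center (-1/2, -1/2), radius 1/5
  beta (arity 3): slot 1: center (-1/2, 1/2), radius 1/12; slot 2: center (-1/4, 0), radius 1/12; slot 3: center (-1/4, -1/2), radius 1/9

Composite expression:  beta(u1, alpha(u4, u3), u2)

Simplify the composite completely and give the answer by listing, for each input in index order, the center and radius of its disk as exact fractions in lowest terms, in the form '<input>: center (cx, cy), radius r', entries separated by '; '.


Follow each u-input down from beta: c' goes to c + r*c', radius to r*r'.
input u1: applying the 1 nested substitution gives center (-1/2, 1/2), radius 1/12
input u4: applying the 2 nested substitutions gives center (-5/24, 0), radius 1/60
input u3: applying the 2 nested substitutions gives center (-7/24, -1/24), radius 1/60
input u2: applying the 1 nested substitution gives center (-1/4, -1/2), radius 1/9

u1: center (-1/2, 1/2), radius 1/12; u2: center (-1/4, -1/2), radius 1/9; u3: center (-7/24, -1/24), radius 1/60; u4: center (-5/24, 0), radius 1/60


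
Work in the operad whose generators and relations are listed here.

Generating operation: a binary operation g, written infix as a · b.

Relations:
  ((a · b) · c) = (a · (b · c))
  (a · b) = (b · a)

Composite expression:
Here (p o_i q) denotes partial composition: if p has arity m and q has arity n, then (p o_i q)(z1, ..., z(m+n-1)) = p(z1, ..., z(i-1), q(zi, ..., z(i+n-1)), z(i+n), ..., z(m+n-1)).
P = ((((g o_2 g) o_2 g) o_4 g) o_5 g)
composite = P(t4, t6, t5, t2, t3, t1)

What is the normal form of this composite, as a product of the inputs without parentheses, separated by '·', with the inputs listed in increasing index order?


t1 · t2 · t3 · t4 · t5 · t6

Both nesting and order wash out for g; what remains is which t's occur.
(t6 · t5) flattens to t6 · t5
(t3 · t1) flattens to t3 · t1
(t2 · (t3 · t1)) flattens to t2 · t3 · t1
((t6 · t5) · (t2 · (t3 · t1))) flattens to t6 · t5 · t2 · t3 · t1
(t4 · ((t6 · t5) · (t2 · (t3 · t1)))) flattens to t4 · t6 · t5 · t2 · t3 · t1
the factors in increasing index order: t1 · t2 · t3 · t4 · t5 · t6


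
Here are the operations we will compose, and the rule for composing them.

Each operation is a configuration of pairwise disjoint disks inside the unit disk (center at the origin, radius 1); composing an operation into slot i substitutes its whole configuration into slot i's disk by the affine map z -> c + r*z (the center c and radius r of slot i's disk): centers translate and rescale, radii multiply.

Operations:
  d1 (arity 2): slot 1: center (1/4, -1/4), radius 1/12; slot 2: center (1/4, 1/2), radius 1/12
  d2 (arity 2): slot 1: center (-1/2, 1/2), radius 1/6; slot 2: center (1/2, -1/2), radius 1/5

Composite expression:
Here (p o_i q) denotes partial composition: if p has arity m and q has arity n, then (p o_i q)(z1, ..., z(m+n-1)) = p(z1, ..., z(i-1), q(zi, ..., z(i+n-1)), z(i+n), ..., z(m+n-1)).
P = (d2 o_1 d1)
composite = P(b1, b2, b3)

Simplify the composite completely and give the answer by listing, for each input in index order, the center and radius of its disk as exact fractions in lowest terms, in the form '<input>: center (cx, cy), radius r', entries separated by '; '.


Follow each b-input down from d2: c' goes to c + r*c', radius to r*r'.
for b1, the 2-step affine chain lands on center (-11/24, 11/24), radius 1/72
for b2, the 2-step affine chain lands on center (-11/24, 7/12), radius 1/72
for b3, the 1-step affine chain lands on center (1/2, -1/2), radius 1/5

b1: center (-11/24, 11/24), radius 1/72; b2: center (-11/24, 7/12), radius 1/72; b3: center (1/2, -1/2), radius 1/5


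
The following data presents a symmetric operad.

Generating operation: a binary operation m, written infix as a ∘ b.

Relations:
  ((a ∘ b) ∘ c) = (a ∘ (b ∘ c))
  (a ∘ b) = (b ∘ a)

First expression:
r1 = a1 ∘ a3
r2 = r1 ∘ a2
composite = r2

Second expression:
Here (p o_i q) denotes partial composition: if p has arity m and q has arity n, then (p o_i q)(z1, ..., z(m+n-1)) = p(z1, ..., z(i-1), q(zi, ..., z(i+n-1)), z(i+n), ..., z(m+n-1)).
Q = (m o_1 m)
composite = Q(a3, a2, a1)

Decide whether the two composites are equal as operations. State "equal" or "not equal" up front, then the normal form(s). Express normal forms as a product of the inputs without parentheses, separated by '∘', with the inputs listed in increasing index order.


equal — both sides give a1 ∘ a2 ∘ a3

The first expression, normalized: a1 ∘ a2 ∘ a3
The second expression, normalized: a1 ∘ a2 ∘ a3
Same normal form: equal.


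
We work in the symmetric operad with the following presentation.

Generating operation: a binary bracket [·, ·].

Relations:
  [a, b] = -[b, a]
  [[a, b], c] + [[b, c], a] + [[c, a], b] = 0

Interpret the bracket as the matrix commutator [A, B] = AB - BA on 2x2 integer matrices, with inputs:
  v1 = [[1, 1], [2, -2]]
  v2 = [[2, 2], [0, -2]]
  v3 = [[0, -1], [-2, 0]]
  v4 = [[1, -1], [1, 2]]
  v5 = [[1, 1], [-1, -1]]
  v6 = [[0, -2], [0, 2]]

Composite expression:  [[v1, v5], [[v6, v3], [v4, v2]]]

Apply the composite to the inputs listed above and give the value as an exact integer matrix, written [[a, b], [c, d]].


[[-184, -176], [128, 184]]


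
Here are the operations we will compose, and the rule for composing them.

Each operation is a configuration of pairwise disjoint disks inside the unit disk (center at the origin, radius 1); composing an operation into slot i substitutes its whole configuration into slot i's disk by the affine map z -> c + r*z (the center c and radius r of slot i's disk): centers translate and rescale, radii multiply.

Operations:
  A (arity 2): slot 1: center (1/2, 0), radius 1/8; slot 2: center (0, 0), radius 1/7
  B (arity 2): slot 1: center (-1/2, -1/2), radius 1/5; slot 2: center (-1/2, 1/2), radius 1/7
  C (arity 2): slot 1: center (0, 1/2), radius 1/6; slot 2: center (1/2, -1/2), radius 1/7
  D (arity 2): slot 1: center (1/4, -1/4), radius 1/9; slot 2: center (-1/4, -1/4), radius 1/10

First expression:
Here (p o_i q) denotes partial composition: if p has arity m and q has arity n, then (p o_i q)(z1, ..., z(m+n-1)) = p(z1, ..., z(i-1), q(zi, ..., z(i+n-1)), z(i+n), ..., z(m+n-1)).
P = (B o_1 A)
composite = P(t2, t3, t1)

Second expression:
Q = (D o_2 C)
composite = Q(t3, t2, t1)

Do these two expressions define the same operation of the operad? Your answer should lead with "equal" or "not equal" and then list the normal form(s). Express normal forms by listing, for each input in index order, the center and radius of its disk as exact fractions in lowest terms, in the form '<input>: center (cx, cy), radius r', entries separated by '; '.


not equal; the first gives t1: center (-1/2, 1/2), radius 1/7; t2: center (-2/5, -1/2), radius 1/40; t3: center (-1/2, -1/2), radius 1/35 and the second t1: center (-1/5, -3/10), radius 1/70; t2: center (-1/4, -1/5), radius 1/60; t3: center (1/4, -1/4), radius 1/9

In normal form, the first expression is t1: center (-1/2, 1/2), radius 1/7; t2: center (-2/5, -1/2), radius 1/40; t3: center (-1/2, -1/2), radius 1/35
In normal form, the second expression is t1: center (-1/5, -3/10), radius 1/70; t2: center (-1/4, -1/5), radius 1/60; t3: center (1/4, -1/4), radius 1/9
No match — not equal.


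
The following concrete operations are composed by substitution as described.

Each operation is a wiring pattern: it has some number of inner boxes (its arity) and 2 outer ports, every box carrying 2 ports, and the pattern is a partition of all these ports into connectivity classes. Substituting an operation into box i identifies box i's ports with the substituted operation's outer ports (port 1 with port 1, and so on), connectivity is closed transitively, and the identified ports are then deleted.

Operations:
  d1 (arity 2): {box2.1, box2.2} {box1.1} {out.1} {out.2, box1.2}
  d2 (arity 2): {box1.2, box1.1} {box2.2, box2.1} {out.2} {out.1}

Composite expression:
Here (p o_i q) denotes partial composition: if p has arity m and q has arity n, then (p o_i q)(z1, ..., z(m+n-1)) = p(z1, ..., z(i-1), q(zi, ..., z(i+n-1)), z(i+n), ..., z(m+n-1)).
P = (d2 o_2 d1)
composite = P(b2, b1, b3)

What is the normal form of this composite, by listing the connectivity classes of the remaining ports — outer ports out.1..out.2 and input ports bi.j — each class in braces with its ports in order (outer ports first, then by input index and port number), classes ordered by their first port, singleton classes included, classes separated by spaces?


{out.1} {out.2} {b1.1} {b1.2} {b2.1, b2.2} {b3.1, b3.2}

Substituting into d2 glues patterns; closure does the rest.
stage d1: inputs (b1, b3), connectivity {out.1} {out.2, b1.2} {b1.1} {b3.1, b3.2}, out.j its boundary
stage d2: inputs (b2, b1, b3), connectivity {out.1} {out.2} {b1.1} {b1.2} {b2.1, b2.2} {b3.1, b3.2}, out.j its boundary


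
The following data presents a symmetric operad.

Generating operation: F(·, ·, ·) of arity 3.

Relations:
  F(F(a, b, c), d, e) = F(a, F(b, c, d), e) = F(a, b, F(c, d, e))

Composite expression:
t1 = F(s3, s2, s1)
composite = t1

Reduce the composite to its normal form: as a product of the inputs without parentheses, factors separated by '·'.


s3 · s2 · s1

Associativity of F dissolves the nesting; only the s-input order survives.
F(s3, s2, s1) collapses to s3 · s2 · s1


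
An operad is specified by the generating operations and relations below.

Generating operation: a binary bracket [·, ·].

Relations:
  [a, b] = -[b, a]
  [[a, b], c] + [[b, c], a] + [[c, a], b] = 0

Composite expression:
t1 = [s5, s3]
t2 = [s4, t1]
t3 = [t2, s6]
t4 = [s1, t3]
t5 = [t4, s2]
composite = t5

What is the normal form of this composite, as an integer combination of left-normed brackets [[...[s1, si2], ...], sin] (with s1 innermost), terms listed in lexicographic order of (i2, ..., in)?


[[[[[s1, s3], s5], s4], s6], s2] - [[[[[s1, s4], s3], s5], s6], s2] + [[[[[s1, s4], s5], s3], s6], s2] - [[[[[s1, s5], s3], s4], s6], s2] - [[[[[s1, s6], s3], s5], s4], s2] + [[[[[s1, s6], s4], s3], s5], s2] - [[[[[s1, s6], s4], s5], s3], s2] + [[[[[s1, s6], s5], s3], s4], s2]

Skip Jacobi rewriting: expand, keep s1-initial words, read off terms.
Composite bracket: [[s1, [[s4, [s5, s3]], s6]], s2]
Each bracket splits as ab - ba, giving 32 signed words (2^5 = 32).
Coefficients come from the s1-initial words:
  sign of s1s3s5s4s6s2 is +1, so it contributes +[[[[[s1, s3], s5], s4], s6], s2]
  sign of s1s4s3s5s6s2 is -1, so it contributes -[[[[[s1, s4], s3], s5], s6], s2]
  sign of s1s4s5s3s6s2 is +1, so it contributes +[[[[[s1, s4], s5], s3], s6], s2]
  sign of s1s5s3s4s6s2 is -1, so it contributes -[[[[[s1, s5], s3], s4], s6], s2]
  sign of s1s6s3s5s4s2 is -1, so it contributes -[[[[[s1, s6], s3], s5], s4], s2]
  sign of s1s6s4s3s5s2 is +1, so it contributes +[[[[[s1, s6], s4], s3], s5], s2]
  sign of s1s6s4s5s3s2 is -1, so it contributes -[[[[[s1, s6], s4], s5], s3], s2]
  sign of s1s6s5s3s4s2 is +1, so it contributes +[[[[[s1, s6], s5], s3], s4], s2]


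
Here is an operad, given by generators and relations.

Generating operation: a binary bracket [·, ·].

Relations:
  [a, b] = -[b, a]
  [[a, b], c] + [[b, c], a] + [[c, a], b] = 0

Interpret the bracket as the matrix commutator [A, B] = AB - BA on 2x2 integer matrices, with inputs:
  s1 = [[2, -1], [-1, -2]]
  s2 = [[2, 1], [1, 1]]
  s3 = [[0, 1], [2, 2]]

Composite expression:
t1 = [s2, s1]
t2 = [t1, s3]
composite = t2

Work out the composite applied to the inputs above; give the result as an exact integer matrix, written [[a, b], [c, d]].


[[-15, -10], [-10, 15]]

[s2, s1] = [[0, -5], [5, 0]]
[[s2, s1], s3] = [[-15, -10], [-10, 15]]


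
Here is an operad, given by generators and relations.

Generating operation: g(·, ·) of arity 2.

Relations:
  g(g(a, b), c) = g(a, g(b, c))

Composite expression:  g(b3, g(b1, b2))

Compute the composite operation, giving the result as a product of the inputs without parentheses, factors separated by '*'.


Associativity of g dissolves the nesting; only the b-input order survives.
g(b1, b2) reduces to b1 * b2
g(b3, g(b1, b2)) reduces to b3 * b1 * b2

b3 * b1 * b2


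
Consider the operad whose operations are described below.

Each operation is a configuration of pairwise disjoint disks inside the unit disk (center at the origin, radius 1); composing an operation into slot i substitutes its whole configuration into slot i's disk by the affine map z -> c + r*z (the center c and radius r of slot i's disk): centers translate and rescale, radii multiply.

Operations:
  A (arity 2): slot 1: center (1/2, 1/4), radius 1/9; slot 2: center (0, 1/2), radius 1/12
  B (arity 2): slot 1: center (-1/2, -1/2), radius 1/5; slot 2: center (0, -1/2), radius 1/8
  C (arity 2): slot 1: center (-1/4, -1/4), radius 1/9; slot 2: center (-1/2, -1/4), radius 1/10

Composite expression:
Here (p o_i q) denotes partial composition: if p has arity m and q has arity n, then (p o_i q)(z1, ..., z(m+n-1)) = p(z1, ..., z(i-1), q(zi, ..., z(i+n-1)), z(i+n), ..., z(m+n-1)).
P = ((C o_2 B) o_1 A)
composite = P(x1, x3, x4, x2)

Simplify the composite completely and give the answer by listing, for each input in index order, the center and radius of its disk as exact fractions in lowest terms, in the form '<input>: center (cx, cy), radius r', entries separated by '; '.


x1: center (-7/36, -2/9), radius 1/81; x2: center (-1/2, -3/10), radius 1/80; x3: center (-1/4, -7/36), radius 1/108; x4: center (-11/20, -3/10), radius 1/50

Nesting under C composes maps z -> c + r*z down each x-path.
input x1: applying the 2 nested substitutions gives center (-7/36, -2/9), radius 1/81
input x3: applying the 2 nested substitutions gives center (-1/4, -7/36), radius 1/108
input x4: applying the 2 nested substitutions gives center (-11/20, -3/10), radius 1/50
input x2: applying the 2 nested substitutions gives center (-1/2, -3/10), radius 1/80


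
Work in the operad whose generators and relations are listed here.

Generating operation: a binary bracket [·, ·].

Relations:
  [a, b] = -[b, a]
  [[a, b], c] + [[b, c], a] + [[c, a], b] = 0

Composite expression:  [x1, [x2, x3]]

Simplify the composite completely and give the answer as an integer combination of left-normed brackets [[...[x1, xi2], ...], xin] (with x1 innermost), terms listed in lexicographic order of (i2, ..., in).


[[x1, x2], x3] - [[x1, x3], x2]


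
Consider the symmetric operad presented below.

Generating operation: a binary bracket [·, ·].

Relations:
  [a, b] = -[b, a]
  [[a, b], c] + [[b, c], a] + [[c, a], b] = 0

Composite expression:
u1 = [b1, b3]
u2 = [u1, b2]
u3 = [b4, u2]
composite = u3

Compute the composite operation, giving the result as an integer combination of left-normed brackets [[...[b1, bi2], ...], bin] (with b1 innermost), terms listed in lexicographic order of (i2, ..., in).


-[[[b1, b3], b2], b4]

Left-normed coefficients sit on the b1-initial expansion words.
Composite bracket: [b4, [[b1, b3], b2]]
Each bracket splits as ab - ba, giving 8 signed words (2^3 = 8).
The b1-initial words carry the normal form:
  the word b1b3b2b4 carries sign -1 and contributes -[[[b1, b3], b2], b4]


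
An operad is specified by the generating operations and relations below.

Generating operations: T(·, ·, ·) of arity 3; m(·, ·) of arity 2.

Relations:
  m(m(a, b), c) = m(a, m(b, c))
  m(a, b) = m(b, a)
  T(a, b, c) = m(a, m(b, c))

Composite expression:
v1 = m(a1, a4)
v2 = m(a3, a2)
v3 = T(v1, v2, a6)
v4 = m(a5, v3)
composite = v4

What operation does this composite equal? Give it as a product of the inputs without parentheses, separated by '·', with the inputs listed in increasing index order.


a1 · a2 · a3 · a4 · a5 · a6

Key point: m commutes, so take the a-inputs in any fixed order.
m(a1, a4) reduces to a1 · a4
m(a3, a2) reduces to a3 · a2
T(m(a1, a4), m(a3, a2), a6) reduces to a1 · a4 · a3 · a2 · a6
m(a5, T(m(a1, a4), m(a3, a2), a6)) reduces to a5 · a1 · a4 · a3 · a2 · a6
putting the inputs in ascending order: a1 · a2 · a3 · a4 · a5 · a6


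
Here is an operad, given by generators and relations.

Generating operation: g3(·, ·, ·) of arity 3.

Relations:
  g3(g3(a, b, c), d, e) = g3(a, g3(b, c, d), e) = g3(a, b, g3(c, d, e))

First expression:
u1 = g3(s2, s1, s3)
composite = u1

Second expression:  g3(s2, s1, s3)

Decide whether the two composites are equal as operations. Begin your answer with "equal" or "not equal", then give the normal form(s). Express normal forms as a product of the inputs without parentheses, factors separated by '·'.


In normal form, the first expression is s2 · s1 · s3
In normal form, the second expression is s2 · s1 · s3
Same normal form: equal.

equal: each reduces to s2 · s1 · s3


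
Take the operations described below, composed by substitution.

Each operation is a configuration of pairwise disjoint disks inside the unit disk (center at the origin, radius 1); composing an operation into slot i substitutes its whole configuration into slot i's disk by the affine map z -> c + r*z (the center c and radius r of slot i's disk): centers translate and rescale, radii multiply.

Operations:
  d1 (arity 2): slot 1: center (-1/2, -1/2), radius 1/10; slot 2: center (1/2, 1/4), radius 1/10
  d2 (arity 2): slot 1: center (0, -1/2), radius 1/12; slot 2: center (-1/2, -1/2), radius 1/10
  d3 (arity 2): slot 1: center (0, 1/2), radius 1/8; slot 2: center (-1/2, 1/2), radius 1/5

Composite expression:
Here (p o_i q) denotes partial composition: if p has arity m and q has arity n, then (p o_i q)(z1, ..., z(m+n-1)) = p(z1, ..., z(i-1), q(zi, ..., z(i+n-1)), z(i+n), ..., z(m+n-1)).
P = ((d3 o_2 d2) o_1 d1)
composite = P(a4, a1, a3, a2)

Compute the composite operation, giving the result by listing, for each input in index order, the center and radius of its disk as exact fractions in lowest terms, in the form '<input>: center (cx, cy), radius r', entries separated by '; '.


Each a-disk chains the slot maps above it in d3; radii multiply.
tracing a4 down its 2-map path: center (-1/16, 7/16), radius 1/80
tracing a1 down its 2-map path: center (1/16, 17/32), radius 1/80
tracing a3 down its 2-map path: center (-1/2, 2/5), radius 1/60
tracing a2 down its 2-map path: center (-3/5, 2/5), radius 1/50

a1: center (1/16, 17/32), radius 1/80; a2: center (-3/5, 2/5), radius 1/50; a3: center (-1/2, 2/5), radius 1/60; a4: center (-1/16, 7/16), radius 1/80


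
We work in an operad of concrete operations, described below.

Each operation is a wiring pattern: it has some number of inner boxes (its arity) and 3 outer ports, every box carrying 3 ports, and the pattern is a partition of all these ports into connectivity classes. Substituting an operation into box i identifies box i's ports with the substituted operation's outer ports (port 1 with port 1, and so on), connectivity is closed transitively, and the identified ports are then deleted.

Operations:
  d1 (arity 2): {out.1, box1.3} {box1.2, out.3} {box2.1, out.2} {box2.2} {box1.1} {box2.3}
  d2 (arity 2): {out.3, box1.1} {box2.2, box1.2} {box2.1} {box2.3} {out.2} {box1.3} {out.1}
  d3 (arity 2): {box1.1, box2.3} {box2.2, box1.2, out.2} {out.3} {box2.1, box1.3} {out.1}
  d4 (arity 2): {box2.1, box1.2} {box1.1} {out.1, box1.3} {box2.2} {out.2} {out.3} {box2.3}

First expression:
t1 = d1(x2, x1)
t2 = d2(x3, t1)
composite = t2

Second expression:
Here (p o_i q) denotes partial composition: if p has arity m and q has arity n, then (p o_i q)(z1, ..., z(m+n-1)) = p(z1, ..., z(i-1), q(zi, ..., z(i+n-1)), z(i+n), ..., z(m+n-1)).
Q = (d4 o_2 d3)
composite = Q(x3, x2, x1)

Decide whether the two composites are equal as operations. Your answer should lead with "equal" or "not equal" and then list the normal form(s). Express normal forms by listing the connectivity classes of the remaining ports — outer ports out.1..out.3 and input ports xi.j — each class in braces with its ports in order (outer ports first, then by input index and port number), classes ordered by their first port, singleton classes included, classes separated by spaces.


not equal — first {out.1} {out.2} {out.3, x3.1} {x1.1, x3.2} {x1.2} {x1.3} {x2.1} {x2.2} {x2.3} {x3.3}, second {out.1, x3.3} {out.2} {out.3} {x1.1, x2.3} {x1.2, x2.2} {x1.3, x2.1} {x3.1} {x3.2}

Normal form of the first expression: {out.1} {out.2} {out.3, x3.1} {x1.1, x3.2} {x1.2} {x1.3} {x2.1} {x2.2} {x2.3} {x3.3}
Normal form of the second expression: {out.1, x3.3} {out.2} {out.3} {x1.1, x2.3} {x1.2, x2.2} {x1.3, x2.1} {x3.1} {x3.2}
Distinct normal forms: not equal.


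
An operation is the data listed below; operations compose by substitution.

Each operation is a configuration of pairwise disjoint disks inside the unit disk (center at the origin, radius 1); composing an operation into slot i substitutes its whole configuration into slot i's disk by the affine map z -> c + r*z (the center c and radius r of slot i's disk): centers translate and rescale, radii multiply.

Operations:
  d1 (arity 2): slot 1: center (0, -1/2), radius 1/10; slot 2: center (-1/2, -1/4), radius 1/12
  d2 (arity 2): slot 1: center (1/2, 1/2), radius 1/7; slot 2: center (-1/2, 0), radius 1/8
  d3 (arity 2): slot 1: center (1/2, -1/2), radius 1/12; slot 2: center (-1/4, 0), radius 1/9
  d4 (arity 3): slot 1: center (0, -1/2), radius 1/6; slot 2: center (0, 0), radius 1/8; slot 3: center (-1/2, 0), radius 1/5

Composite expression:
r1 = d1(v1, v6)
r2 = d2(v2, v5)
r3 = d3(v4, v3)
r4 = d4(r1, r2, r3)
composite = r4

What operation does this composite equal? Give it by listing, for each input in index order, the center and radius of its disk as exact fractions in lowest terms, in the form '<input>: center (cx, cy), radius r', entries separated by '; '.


Follow each v-input down from d4: c' goes to c + r*c', radius to r*r'.
input v1: composing its 2 substitution steps yields center (0, -7/12), radius 1/60
input v6: composing its 2 substitution steps yields center (-1/12, -13/24), radius 1/72
input v2: composing its 2 substitution steps yields center (1/16, 1/16), radius 1/56
input v5: composing its 2 substitution steps yields center (-1/16, 0), radius 1/64
input v4: composing its 2 substitution steps yields center (-2/5, -1/10), radius 1/60
input v3: composing its 2 substitution steps yields center (-11/20, 0), radius 1/45

v1: center (0, -7/12), radius 1/60; v2: center (1/16, 1/16), radius 1/56; v3: center (-11/20, 0), radius 1/45; v4: center (-2/5, -1/10), radius 1/60; v5: center (-1/16, 0), radius 1/64; v6: center (-1/12, -13/24), radius 1/72
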